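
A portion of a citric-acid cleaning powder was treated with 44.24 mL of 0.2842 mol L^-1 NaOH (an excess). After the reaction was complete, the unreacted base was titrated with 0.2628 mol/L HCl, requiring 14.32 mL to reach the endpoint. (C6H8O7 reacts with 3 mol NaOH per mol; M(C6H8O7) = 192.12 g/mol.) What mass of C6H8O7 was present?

0.564 g

Total n(NaOH) added = 0.2842 x 0.04424 = 0.01257 mol.
n(HCl) used = 0.2628 x 0.01432 = 0.003763 mol, which equals the excess n(NaOH).
So n(NaOH) consumed by the sample = 0.01257 - 0.003763 = 0.008810 mol.
n(C6H8O7) = 0.008810 / 3 = 0.002937 mol.
mass = 0.002937 mol x 192.12 g/mol = 0.564 g.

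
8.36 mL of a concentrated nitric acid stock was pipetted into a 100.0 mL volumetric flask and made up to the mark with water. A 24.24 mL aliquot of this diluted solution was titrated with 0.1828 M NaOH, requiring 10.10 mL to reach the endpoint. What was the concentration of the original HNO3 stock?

n(NaOH) = 0.1828 x 0.01010 = 0.001846 mol.
n(HNO3) in the aliquot = 0.001846 mol.
[diluted HNO3] = 0.001846 / 0.02424 = 0.07617 M.
Dilution factor = 100.0/8.360 = 11.96, so [stock] = 0.07617 x 11.96 = 0.911 M.

0.911 M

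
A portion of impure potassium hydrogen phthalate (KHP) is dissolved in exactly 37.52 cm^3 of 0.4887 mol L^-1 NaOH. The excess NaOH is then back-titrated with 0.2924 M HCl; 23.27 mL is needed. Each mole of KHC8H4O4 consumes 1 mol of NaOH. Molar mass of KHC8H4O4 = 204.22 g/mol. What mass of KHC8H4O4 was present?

2.36 g

Total n(NaOH) added = 0.4887 x 0.03752 = 0.01834 mol.
n(HCl) used = 0.2924 x 0.02327 = 0.006804 mol, which equals the excess n(NaOH).
So n(NaOH) consumed by the sample = 0.01834 - 0.006804 = 0.01153 mol.
n(KHC8H4O4) = 0.01153 / 1 = 0.01153 mol.
mass = 0.01153 mol x 204.22 g/mol = 2.36 g.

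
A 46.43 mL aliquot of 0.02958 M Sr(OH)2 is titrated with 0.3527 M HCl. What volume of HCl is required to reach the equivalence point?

7.79 mL

n(Sr(OH)2) = 0.02958 mol/L x 0.04643 L = 0.001373 mol.
The neutralisation is 1 Sr(OH)2 : 2 HCl, so n(HCl) = 0.001373 x 2/1 = 0.002747 mol.
V(HCl) = 0.002747 / 0.3527 = 0.007788 L = 7.79 mL.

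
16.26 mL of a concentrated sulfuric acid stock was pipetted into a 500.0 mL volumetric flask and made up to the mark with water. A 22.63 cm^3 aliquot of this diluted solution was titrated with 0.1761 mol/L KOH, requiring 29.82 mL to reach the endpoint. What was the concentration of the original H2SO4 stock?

n(KOH) = 0.1761 x 0.02982 = 0.005251 mol.
n(H2SO4) in the aliquot = 0.005251 x 1/2 = 0.002626 mol.
[diluted H2SO4] = 0.002626 / 0.02263 = 0.1160 M.
Dilution factor = 500.0/16.26 = 30.75, so [stock] = 0.1160 x 30.75 = 3.57 M.

3.57 M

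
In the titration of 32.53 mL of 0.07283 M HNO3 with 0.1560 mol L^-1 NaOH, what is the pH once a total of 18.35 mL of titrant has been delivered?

n(acid) = 0.07283 x 0.03253 = 0.002369 mol; n(NaOH) added = 0.1560 x 0.01835 = 0.002863 mol.
Base is in excess by 0.002863 - 0.002369 = 0.0004934 mol in a total volume of 0.05088 L.
[OH^-] = 0.0004934/0.05088 = 0.009698 M, so pOH = 2.01 and pH = 14.00 - 2.01 = 11.99.

11.99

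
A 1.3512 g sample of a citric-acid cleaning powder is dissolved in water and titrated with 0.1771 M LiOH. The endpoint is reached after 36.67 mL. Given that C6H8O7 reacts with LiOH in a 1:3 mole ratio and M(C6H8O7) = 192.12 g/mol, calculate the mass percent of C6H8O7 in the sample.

30.8%

n(LiOH) = 0.1771 x 0.03667 = 0.006494 mol.
n(C6H8O7) = 0.006494 / 3 = 0.002165 mol.
mass of C6H8O7 = 0.002165 x 192.12 = 0.4159 g.
% purity = 0.4159 / 1.3512 x 100 = 30.8%.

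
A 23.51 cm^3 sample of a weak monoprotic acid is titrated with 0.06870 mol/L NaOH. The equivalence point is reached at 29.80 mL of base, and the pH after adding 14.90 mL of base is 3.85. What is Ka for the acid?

1.4 x 10^-4

14.90 mL is half of the equivalence volume, so this is the half-equivalence point where [HA] = [A^-].
At half-equivalence pH = pKa, so pKa = 3.85.
Ka = 10^(-3.85) = 1.4 x 10^-4.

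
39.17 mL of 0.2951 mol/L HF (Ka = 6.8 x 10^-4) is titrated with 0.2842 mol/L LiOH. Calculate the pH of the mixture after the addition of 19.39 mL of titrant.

3.13

Initial n(HF) = 0.2951 x 0.03917 = 0.01156 mol.
n(LiOH) added = 0.2842 x 0.01939 = 0.005511 mol, converting that many moles of HF to F-.
Remaining n(HF) = 0.006048 mol; n(F-) = 0.005511 mol.
By Henderson-Hasselbalch, pH = pKa + log([A^-]/[HA]) = 3.17 + log(0.005511/0.006048) = 3.17 + (-0.04) = 3.13.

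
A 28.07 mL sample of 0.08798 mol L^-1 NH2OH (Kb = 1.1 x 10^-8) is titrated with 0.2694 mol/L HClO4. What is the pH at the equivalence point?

n(NH2OH) = 0.08798 x 0.02807 = 0.002470 mol; V(HClO4) at equivalence = 0.002470/0.2694 = 0.009167 L.
At equivalence the base is fully converted to NH3OH+; total volume = 0.03724 L, so [NH3OH+] = 0.002470/0.03724 = 0.06632 M.
Ka(NH3OH+) = Kw/Kb = 1.0e-14 / 1.1 x 10^-8 = 9.09e-7.
[H^+] = sqrt(Ka x [NH3OH+]) = sqrt(9.09e-7 x 0.06632) = 0.000246 M.
pH = -log(0.000246) = 3.61.

3.61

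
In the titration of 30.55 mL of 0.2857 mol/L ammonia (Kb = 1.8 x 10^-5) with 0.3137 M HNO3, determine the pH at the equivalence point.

n(NH3) = 0.2857 x 0.03055 = 0.008728 mol; V(HNO3) at equivalence = 0.008728/0.3137 = 0.02782 L.
At equivalence the base is fully converted to NH4+; total volume = 0.05837 L, so [NH4+] = 0.008728/0.05837 = 0.1495 M.
Ka(NH4+) = Kw/Kb = 1.0e-14 / 1.8 x 10^-5 = 5.56e-10.
[H^+] = sqrt(Ka x [NH4+]) = sqrt(5.56e-10 x 0.1495) = 9.11e-6 M.
pH = -log(9.11e-6) = 5.04.

5.04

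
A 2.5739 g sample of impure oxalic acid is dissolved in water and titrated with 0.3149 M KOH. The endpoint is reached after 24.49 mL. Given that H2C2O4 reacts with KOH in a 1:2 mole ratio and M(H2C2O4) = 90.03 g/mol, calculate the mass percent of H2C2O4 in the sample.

13.5%

n(KOH) = 0.3149 x 0.02449 = 0.007712 mol.
n(H2C2O4) = 0.007712 / 2 = 0.003856 mol.
mass of H2C2O4 = 0.003856 x 90.03 = 0.3472 g.
% purity = 0.3472 / 2.5739 x 100 = 13.5%.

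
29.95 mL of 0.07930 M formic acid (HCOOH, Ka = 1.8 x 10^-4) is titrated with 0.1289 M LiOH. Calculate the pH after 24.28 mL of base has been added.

n(acid) = 0.07930 x 0.02995 = 0.002375 mol; n(LiOH) added = 0.1289 x 0.02428 = 0.003130 mol.
Base is in excess by 0.003130 - 0.002375 = 0.0007547 mol in a total volume of 0.05423 L.
[OH^-] = 0.0007547/0.05423 = 0.01392 M, so pOH = 1.86 and pH = 14.00 - 1.86 = 12.14.

12.14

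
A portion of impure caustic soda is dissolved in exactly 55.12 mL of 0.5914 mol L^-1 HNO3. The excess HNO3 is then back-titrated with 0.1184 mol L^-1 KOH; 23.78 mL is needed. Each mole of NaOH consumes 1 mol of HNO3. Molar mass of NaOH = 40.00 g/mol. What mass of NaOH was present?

Total n(HNO3) added = 0.5914 x 0.05512 = 0.03260 mol.
n(KOH) used = 0.1184 x 0.02378 = 0.002816 mol, which equals the excess n(HNO3).
So n(HNO3) consumed by the sample = 0.03260 - 0.002816 = 0.02978 mol.
n(NaOH) = 0.02978 / 1 = 0.02978 mol.
mass = 0.02978 mol x 40.00 g/mol = 1.19 g.

1.19 g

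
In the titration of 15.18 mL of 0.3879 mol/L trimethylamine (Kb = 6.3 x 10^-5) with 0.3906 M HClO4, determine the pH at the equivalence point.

n((CH3)3N) = 0.3879 x 0.01518 = 0.005888 mol; V(HClO4) at equivalence = 0.005888/0.3906 = 0.01508 L.
At equivalence the base is fully converted to (CH3)3NH+; total volume = 0.03026 L, so [(CH3)3NH+] = 0.005888/0.03026 = 0.1946 M.
Ka((CH3)3NH+) = Kw/Kb = 1.0e-14 / 6.3 x 10^-5 = 1.59e-10.
[H^+] = sqrt(Ka x [(CH3)3NH+]) = sqrt(1.59e-10 x 0.1946) = 5.56e-6 M.
pH = -log(5.56e-6) = 5.26.

5.26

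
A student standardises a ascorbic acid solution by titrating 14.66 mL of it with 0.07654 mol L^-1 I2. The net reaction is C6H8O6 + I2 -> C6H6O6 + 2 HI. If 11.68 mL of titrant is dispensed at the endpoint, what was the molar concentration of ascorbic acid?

n(I2) = 0.07654 x 0.01168 = 0.0008940 mol.
From the balanced equation, 1 mol I2 reacts with 1 mol ascorbic acid, so n(ascorbic acid) = 0.0008940 x 1/1 = 0.0008940 mol.
[ascorbic acid] = 0.0008940 / 0.01466 L = 0.0610 M.

0.0610 M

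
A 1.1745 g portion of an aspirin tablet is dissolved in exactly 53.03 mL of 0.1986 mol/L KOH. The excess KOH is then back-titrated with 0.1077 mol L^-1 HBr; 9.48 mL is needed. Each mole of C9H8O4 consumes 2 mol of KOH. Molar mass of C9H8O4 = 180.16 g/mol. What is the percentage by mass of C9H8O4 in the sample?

Total n(KOH) added = 0.1986 x 0.05303 = 0.01053 mol.
n(HBr) used = 0.1077 x 0.009480 = 0.001021 mol, which equals the excess n(KOH).
So n(KOH) consumed by the sample = 0.01053 - 0.001021 = 0.009511 mol.
n(C9H8O4) = 0.009511 / 2 = 0.004755 mol.
mass C9H8O4 = 0.004755 x 180.16 = 0.8567 g, so %C9H8O4 = 0.8567/1.1745 x 100 = 72.9%.

72.9%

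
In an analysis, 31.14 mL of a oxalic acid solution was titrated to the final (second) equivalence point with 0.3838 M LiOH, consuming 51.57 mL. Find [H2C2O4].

n(LiOH) = 0.3838 x 0.05157 = 0.01979 mol.
At the final (second) equivalence point, 2 mol OH^- react per mol H2C2O4, so n(H2C2O4) = 0.01979 / 2 = 0.009896 mol.
[H2C2O4] = 0.009896 / 0.03114 L = 0.318 M.

0.318 M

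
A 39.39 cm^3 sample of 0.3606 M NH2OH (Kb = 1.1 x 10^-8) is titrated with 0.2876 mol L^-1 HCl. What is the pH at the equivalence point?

3.42

n(NH2OH) = 0.3606 x 0.03939 = 0.01420 mol; V(HCl) at equivalence = 0.01420/0.2876 = 0.04939 L.
At equivalence the base is fully converted to NH3OH+; total volume = 0.08878 L, so [NH3OH+] = 0.01420/0.08878 = 0.1600 M.
Ka(NH3OH+) = Kw/Kb = 1.0e-14 / 1.1 x 10^-8 = 9.09e-7.
[H^+] = sqrt(Ka x [NH3OH+]) = sqrt(9.09e-7 x 0.1600) = 0.000381 M.
pH = -log(0.000381) = 3.42.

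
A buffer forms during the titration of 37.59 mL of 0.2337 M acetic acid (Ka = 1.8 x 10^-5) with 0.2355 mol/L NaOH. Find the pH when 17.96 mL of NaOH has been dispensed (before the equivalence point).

4.71

Initial n(CH3COOH) = 0.2337 x 0.03759 = 0.008785 mol.
n(NaOH) added = 0.2355 x 0.01796 = 0.004230 mol, converting that many moles of CH3COOH to CH3COO-.
Remaining n(CH3COOH) = 0.004555 mol; n(CH3COO-) = 0.004230 mol.
By Henderson-Hasselbalch, pH = pKa + log([A^-]/[HA]) = 4.74 + log(0.004230/0.004555) = 4.74 + (-0.03) = 4.71.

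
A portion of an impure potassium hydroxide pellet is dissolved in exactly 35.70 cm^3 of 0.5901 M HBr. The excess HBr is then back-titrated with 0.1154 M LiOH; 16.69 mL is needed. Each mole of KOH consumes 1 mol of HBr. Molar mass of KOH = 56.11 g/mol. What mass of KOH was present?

1.07 g

Total n(HBr) added = 0.5901 x 0.03570 = 0.02107 mol.
n(LiOH) used = 0.1154 x 0.01669 = 0.001926 mol, which equals the excess n(HBr).
So n(HBr) consumed by the sample = 0.02107 - 0.001926 = 0.01914 mol.
n(KOH) = 0.01914 / 1 = 0.01914 mol.
mass = 0.01914 mol x 56.11 g/mol = 1.07 g.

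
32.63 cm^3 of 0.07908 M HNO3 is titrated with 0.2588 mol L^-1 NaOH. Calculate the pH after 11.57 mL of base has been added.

n(acid) = 0.07908 x 0.03263 = 0.002580 mol; n(NaOH) added = 0.2588 x 0.01157 = 0.002994 mol.
Base is in excess by 0.002994 - 0.002580 = 0.0004139 mol in a total volume of 0.04420 L.
[OH^-] = 0.0004139/0.04420 = 0.009365 M, so pOH = 2.03 and pH = 14.00 - 2.03 = 11.97.

11.97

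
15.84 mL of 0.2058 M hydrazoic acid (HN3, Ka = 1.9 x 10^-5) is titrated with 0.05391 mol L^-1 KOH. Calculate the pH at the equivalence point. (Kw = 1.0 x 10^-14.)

n(HN3) = 0.2058 x 0.01584 = 0.003260 mol; V(KOH) at equivalence = 0.003260/0.05391 = 0.06047 L.
At equivalence all the acid is converted to N3-; total volume = 0.01584 + 0.06047 = 0.07631 L, so [N3-] = 0.003260/0.07631 = 0.04272 M.
Kb = Kw/Ka = 1.0e-14 / 1.9 x 10^-5 = 5.26e-10.
[OH^-] = sqrt(Kb x [N3-]) = sqrt(5.26e-10 x 0.04272) = 4.74e-6 M.
pOH = 5.32, so pH = 14.00 - 5.32 = 8.68.

8.68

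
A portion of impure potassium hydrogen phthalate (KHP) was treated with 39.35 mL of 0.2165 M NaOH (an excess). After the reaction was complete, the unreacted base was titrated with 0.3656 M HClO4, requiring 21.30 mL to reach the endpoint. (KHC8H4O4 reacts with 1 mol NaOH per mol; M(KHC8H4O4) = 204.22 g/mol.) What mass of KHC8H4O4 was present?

Total n(NaOH) added = 0.2165 x 0.03935 = 0.008519 mol.
n(HClO4) used = 0.3656 x 0.02130 = 0.007787 mol, which equals the excess n(NaOH).
So n(NaOH) consumed by the sample = 0.008519 - 0.007787 = 0.0007320 mol.
n(KHC8H4O4) = 0.0007320 / 1 = 0.0007320 mol.
mass = 0.0007320 mol x 204.22 g/mol = 0.149 g.

0.149 g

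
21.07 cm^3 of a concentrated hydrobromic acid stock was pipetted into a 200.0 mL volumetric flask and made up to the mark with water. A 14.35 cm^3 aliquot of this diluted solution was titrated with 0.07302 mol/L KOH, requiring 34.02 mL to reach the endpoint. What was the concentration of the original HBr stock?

1.64 M

n(KOH) = 0.07302 x 0.03402 = 0.002484 mol.
n(HBr) in the aliquot = 0.002484 mol.
[diluted HBr] = 0.002484 / 0.01435 = 0.1731 M.
Dilution factor = 200.0/21.07 = 9.492, so [stock] = 0.1731 x 9.492 = 1.64 M.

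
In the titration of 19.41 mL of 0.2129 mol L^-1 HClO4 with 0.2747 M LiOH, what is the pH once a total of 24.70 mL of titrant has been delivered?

12.78

n(acid) = 0.2129 x 0.01941 = 0.004132 mol; n(LiOH) added = 0.2747 x 0.02470 = 0.006785 mol.
Base is in excess by 0.006785 - 0.004132 = 0.002653 mol in a total volume of 0.04411 L.
[OH^-] = 0.002653/0.04411 = 0.06014 M, so pOH = 1.22 and pH = 14.00 - 1.22 = 12.78.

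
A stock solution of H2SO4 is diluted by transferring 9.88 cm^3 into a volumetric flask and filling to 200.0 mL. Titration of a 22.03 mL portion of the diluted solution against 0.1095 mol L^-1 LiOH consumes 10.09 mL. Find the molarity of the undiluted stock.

n(LiOH) = 0.1095 x 0.01009 = 0.001105 mol.
n(H2SO4) in the aliquot = 0.001105 x 1/2 = 0.0005524 mol.
[diluted H2SO4] = 0.0005524 / 0.02203 = 0.02508 M.
Dilution factor = 200.0/9.880 = 20.24, so [stock] = 0.02508 x 20.24 = 0.508 M.

0.508 M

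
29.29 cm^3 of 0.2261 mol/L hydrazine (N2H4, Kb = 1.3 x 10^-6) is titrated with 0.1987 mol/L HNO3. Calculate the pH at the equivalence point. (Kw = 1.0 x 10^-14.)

4.54

n(N2H4) = 0.2261 x 0.02929 = 0.006622 mol; V(HNO3) at equivalence = 0.006622/0.1987 = 0.03333 L.
At equivalence the base is fully converted to N2H5+; total volume = 0.06262 L, so [N2H5+] = 0.006622/0.06262 = 0.1058 M.
Ka(N2H5+) = Kw/Kb = 1.0e-14 / 1.3 x 10^-6 = 7.69e-9.
[H^+] = sqrt(Ka x [N2H5+]) = sqrt(7.69e-9 x 0.1058) = 2.85e-5 M.
pH = -log(2.85e-5) = 4.54.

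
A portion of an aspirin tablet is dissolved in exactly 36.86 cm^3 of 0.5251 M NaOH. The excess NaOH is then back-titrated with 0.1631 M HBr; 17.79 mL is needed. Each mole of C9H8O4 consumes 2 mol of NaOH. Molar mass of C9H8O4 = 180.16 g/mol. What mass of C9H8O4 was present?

1.48 g

Total n(NaOH) added = 0.5251 x 0.03686 = 0.01936 mol.
n(HBr) used = 0.1631 x 0.01779 = 0.002902 mol, which equals the excess n(NaOH).
So n(NaOH) consumed by the sample = 0.01936 - 0.002902 = 0.01645 mol.
n(C9H8O4) = 0.01645 / 2 = 0.008227 mol.
mass = 0.008227 mol x 180.16 g/mol = 1.48 g.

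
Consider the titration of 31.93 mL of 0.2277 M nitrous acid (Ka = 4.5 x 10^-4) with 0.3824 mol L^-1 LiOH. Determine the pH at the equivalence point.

8.25

n(HNO2) = 0.2277 x 0.03193 = 0.007270 mol; V(LiOH) at equivalence = 0.007270/0.3824 = 0.01901 L.
At equivalence all the acid is converted to NO2-; total volume = 0.03193 + 0.01901 = 0.05094 L, so [NO2-] = 0.007270/0.05094 = 0.1427 M.
Kb = Kw/Ka = 1.0e-14 / 4.5 x 10^-4 = 2.22e-11.
[OH^-] = sqrt(Kb x [NO2-]) = sqrt(2.22e-11 x 0.1427) = 1.78e-6 M.
pOH = 5.75, so pH = 14.00 - 5.75 = 8.25.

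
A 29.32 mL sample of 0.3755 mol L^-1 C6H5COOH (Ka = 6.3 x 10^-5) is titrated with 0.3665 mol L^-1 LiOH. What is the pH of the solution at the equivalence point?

n(C6H5COOH) = 0.3755 x 0.02932 = 0.01101 mol; V(LiOH) at equivalence = 0.01101/0.3665 = 0.03004 L.
At equivalence all the acid is converted to C6H5COO-; total volume = 0.02932 + 0.03004 = 0.05936 L, so [C6H5COO-] = 0.01101/0.05936 = 0.1855 M.
Kb = Kw/Ka = 1.0e-14 / 6.3 x 10^-5 = 1.59e-10.
[OH^-] = sqrt(Kb x [C6H5COO-]) = sqrt(1.59e-10 x 0.1855) = 5.43e-6 M.
pOH = 5.27, so pH = 14.00 - 5.27 = 8.73.

8.73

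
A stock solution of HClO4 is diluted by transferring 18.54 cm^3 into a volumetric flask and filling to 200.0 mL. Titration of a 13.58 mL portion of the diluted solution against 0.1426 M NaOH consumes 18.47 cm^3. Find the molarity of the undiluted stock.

n(NaOH) = 0.1426 x 0.01847 = 0.002634 mol.
n(HClO4) in the aliquot = 0.002634 mol.
[diluted HClO4] = 0.002634 / 0.01358 = 0.1939 M.
Dilution factor = 200.0/18.54 = 10.79, so [stock] = 0.1939 x 10.79 = 2.09 M.

2.09 M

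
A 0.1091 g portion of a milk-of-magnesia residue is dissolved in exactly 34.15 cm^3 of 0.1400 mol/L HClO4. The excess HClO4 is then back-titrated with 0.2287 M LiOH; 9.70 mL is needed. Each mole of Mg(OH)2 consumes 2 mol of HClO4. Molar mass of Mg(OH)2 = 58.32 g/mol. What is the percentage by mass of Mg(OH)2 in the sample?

Total n(HClO4) added = 0.1400 x 0.03415 = 0.004781 mol.
n(LiOH) used = 0.2287 x 0.009700 = 0.002218 mol, which equals the excess n(HClO4).
So n(HClO4) consumed by the sample = 0.004781 - 0.002218 = 0.002563 mol.
n(Mg(OH)2) = 0.002563 / 2 = 0.001281 mol.
mass Mg(OH)2 = 0.001281 x 58.32 = 0.07473 g, so %Mg(OH)2 = 0.07473/0.1091 x 100 = 68.5%.

68.5%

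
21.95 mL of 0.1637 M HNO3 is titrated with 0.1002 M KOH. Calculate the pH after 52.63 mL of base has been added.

n(acid) = 0.1637 x 0.02195 = 0.003593 mol; n(KOH) added = 0.1002 x 0.05263 = 0.005274 mol.
Base is in excess by 0.005274 - 0.003593 = 0.001680 mol in a total volume of 0.07458 L.
[OH^-] = 0.001680/0.07458 = 0.02253 M, so pOH = 1.65 and pH = 14.00 - 1.65 = 12.35.

12.35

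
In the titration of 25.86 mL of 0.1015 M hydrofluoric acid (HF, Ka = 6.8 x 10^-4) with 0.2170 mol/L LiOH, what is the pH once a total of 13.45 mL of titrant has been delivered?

11.87

n(acid) = 0.1015 x 0.02586 = 0.002625 mol; n(LiOH) added = 0.2170 x 0.01345 = 0.002919 mol.
Base is in excess by 0.002919 - 0.002625 = 0.0002939 mol in a total volume of 0.03931 L.
[OH^-] = 0.0002939/0.03931 = 0.007475 M, so pOH = 2.13 and pH = 14.00 - 2.13 = 11.87.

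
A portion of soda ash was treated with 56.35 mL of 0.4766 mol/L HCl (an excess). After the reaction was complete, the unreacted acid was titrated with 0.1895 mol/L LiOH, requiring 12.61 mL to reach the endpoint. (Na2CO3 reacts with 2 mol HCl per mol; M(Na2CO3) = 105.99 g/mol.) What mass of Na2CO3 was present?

Total n(HCl) added = 0.4766 x 0.05635 = 0.02686 mol.
n(LiOH) used = 0.1895 x 0.01261 = 0.002390 mol, which equals the excess n(HCl).
So n(HCl) consumed by the sample = 0.02686 - 0.002390 = 0.02447 mol.
n(Na2CO3) = 0.02447 / 2 = 0.01223 mol.
mass = 0.01223 mol x 105.99 g/mol = 1.30 g.

1.30 g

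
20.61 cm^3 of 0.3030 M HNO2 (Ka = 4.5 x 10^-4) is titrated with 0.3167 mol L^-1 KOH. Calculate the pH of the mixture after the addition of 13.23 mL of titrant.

Initial n(HNO2) = 0.3030 x 0.02061 = 0.006245 mol.
n(KOH) added = 0.3167 x 0.01323 = 0.004190 mol, converting that many moles of HNO2 to NO2-.
Remaining n(HNO2) = 0.002055 mol; n(NO2-) = 0.004190 mol.
By Henderson-Hasselbalch, pH = pKa + log([A^-]/[HA]) = 3.35 + log(0.004190/0.002055) = 3.35 + (+0.31) = 3.66.

3.66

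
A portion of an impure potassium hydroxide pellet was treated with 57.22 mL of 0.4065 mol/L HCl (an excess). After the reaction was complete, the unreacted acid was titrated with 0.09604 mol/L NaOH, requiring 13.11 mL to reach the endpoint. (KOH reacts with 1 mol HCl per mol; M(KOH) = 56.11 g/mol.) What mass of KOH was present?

1.23 g

Total n(HCl) added = 0.4065 x 0.05722 = 0.02326 mol.
n(NaOH) used = 0.09604 x 0.01311 = 0.001259 mol, which equals the excess n(HCl).
So n(HCl) consumed by the sample = 0.02326 - 0.001259 = 0.02200 mol.
n(KOH) = 0.02200 / 1 = 0.02200 mol.
mass = 0.02200 mol x 56.11 g/mol = 1.23 g.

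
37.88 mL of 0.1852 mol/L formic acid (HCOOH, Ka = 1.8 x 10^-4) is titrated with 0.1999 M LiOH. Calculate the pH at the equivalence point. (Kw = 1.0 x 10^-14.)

n(HCOOH) = 0.1852 x 0.03788 = 0.007015 mol; V(LiOH) at equivalence = 0.007015/0.1999 = 0.03509 L.
At equivalence all the acid is converted to HCOO-; total volume = 0.03788 + 0.03509 = 0.07297 L, so [HCOO-] = 0.007015/0.07297 = 0.09613 M.
Kb = Kw/Ka = 1.0e-14 / 1.8 x 10^-4 = 5.56e-11.
[OH^-] = sqrt(Kb x [HCOO-]) = sqrt(5.56e-11 x 0.09613) = 2.31e-6 M.
pOH = 5.64, so pH = 14.00 - 5.64 = 8.36.

8.36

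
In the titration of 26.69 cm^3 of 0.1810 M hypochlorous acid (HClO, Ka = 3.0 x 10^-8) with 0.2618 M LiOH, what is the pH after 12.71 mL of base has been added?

Initial n(HClO) = 0.1810 x 0.02669 = 0.004831 mol.
n(LiOH) added = 0.2618 x 0.01271 = 0.003327 mol, converting that many moles of HClO to ClO-.
Remaining n(HClO) = 0.001503 mol; n(ClO-) = 0.003327 mol.
By Henderson-Hasselbalch, pH = pKa + log([A^-]/[HA]) = 7.52 + log(0.003327/0.001503) = 7.52 + (+0.35) = 7.87.

7.87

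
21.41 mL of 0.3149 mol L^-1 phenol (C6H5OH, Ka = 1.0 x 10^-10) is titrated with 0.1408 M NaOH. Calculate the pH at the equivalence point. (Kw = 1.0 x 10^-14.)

11.49

n(C6H5OH) = 0.3149 x 0.02141 = 0.006742 mol; V(NaOH) at equivalence = 0.006742/0.1408 = 0.04788 L.
At equivalence all the acid is converted to C6H5O-; total volume = 0.02141 + 0.04788 = 0.06929 L, so [C6H5O-] = 0.006742/0.06929 = 0.09730 M.
Kb = Kw/Ka = 1.0e-14 / 1.0 x 10^-10 = 0.000100.
[OH^-] = sqrt(Kb x [C6H5O-]) = sqrt(0.000100 x 0.09730) = 0.00312 M.
pOH = 2.51, so pH = 14.00 - 2.51 = 11.49.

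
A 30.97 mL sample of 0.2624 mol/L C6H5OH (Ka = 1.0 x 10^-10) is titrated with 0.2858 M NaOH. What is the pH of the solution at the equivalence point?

11.57

n(C6H5OH) = 0.2624 x 0.03097 = 0.008127 mol; V(NaOH) at equivalence = 0.008127/0.2858 = 0.02843 L.
At equivalence all the acid is converted to C6H5O-; total volume = 0.03097 + 0.02843 = 0.05940 L, so [C6H5O-] = 0.008127/0.05940 = 0.1368 M.
Kb = Kw/Ka = 1.0e-14 / 1.0 x 10^-10 = 0.000100.
[OH^-] = sqrt(Kb x [C6H5O-]) = sqrt(0.000100 x 0.1368) = 0.00370 M.
pOH = 2.43, so pH = 14.00 - 2.43 = 11.57.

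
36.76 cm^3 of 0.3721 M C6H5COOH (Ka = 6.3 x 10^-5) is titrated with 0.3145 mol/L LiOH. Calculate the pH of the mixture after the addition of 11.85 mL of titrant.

Initial n(C6H5COOH) = 0.3721 x 0.03676 = 0.01368 mol.
n(LiOH) added = 0.3145 x 0.01185 = 0.003727 mol, converting that many moles of C6H5COOH to C6H5COO-.
Remaining n(C6H5COOH) = 0.009952 mol; n(C6H5COO-) = 0.003727 mol.
By Henderson-Hasselbalch, pH = pKa + log([A^-]/[HA]) = 4.20 + log(0.003727/0.009952) = 4.20 + (-0.43) = 3.77.

3.77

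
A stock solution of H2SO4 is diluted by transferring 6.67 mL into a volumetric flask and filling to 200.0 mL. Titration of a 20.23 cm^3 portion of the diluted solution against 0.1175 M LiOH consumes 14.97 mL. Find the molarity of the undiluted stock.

n(LiOH) = 0.1175 x 0.01497 = 0.001759 mol.
n(H2SO4) in the aliquot = 0.001759 x 1/2 = 0.0008795 mol.
[diluted H2SO4] = 0.0008795 / 0.02023 = 0.04347 M.
Dilution factor = 200.0/6.670 = 29.99, so [stock] = 0.04347 x 29.99 = 1.30 M.

1.30 M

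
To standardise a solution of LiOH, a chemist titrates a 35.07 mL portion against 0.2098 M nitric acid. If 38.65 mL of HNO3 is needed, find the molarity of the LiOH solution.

0.231 M

n(HNO3) delivered = 0.2098 x 0.03865 = 0.008109 mol.
For a 1:1 reaction, n(LiOH) = 0.008109 mol.
[LiOH] = 0.008109 mol / 0.03507 L = 0.231 M.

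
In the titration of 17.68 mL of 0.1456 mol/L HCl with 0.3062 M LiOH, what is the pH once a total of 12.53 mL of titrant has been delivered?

12.62

n(acid) = 0.1456 x 0.01768 = 0.002574 mol; n(LiOH) added = 0.3062 x 0.01253 = 0.003837 mol.
Base is in excess by 0.003837 - 0.002574 = 0.001262 mol in a total volume of 0.03021 L.
[OH^-] = 0.001262/0.03021 = 0.04179 M, so pOH = 1.38 and pH = 14.00 - 1.38 = 12.62.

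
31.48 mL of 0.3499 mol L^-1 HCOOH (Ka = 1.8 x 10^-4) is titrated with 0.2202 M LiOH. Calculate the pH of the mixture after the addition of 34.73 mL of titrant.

Initial n(HCOOH) = 0.3499 x 0.03148 = 0.01101 mol.
n(LiOH) added = 0.2202 x 0.03473 = 0.007648 mol, converting that many moles of HCOOH to HCOO-.
Remaining n(HCOOH) = 0.003367 mol; n(HCOO-) = 0.007648 mol.
By Henderson-Hasselbalch, pH = pKa + log([A^-]/[HA]) = 3.74 + log(0.007648/0.003367) = 3.74 + (+0.36) = 4.10.

4.10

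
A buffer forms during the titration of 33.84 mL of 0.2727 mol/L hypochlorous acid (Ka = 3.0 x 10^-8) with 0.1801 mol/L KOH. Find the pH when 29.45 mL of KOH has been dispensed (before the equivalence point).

7.65

Initial n(HClO) = 0.2727 x 0.03384 = 0.009228 mol.
n(KOH) added = 0.1801 x 0.02945 = 0.005304 mol, converting that many moles of HClO to ClO-.
Remaining n(HClO) = 0.003924 mol; n(ClO-) = 0.005304 mol.
By Henderson-Hasselbalch, pH = pKa + log([A^-]/[HA]) = 7.52 + log(0.005304/0.003924) = 7.52 + (+0.13) = 7.65.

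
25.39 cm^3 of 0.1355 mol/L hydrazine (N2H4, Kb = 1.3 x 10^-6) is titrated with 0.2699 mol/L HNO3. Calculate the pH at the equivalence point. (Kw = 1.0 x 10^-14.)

n(N2H4) = 0.1355 x 0.02539 = 0.003440 mol; V(HNO3) at equivalence = 0.003440/0.2699 = 0.01275 L.
At equivalence the base is fully converted to N2H5+; total volume = 0.03814 L, so [N2H5+] = 0.003440/0.03814 = 0.09021 M.
Ka(N2H5+) = Kw/Kb = 1.0e-14 / 1.3 x 10^-6 = 7.69e-9.
[H^+] = sqrt(Ka x [N2H5+]) = sqrt(7.69e-9 x 0.09021) = 2.63e-5 M.
pH = -log(2.63e-5) = 4.58.

4.58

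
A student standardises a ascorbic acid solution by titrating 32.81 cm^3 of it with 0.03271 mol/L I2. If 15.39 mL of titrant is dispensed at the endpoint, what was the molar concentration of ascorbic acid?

n(I2) = 0.03271 x 0.01539 = 0.0005034 mol.
From the balanced equation, 1 mol I2 reacts with 1 mol ascorbic acid, so n(ascorbic acid) = 0.0005034 x 1/1 = 0.0005034 mol.
[ascorbic acid] = 0.0005034 / 0.03281 L = 0.0153 M.

0.0153 M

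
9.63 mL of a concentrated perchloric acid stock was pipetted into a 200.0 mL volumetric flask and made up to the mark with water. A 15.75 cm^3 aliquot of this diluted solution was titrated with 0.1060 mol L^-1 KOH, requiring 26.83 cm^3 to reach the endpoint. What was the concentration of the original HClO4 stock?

n(KOH) = 0.1060 x 0.02683 = 0.002844 mol.
n(HClO4) in the aliquot = 0.002844 mol.
[diluted HClO4] = 0.002844 / 0.01575 = 0.1806 M.
Dilution factor = 200.0/9.630 = 20.77, so [stock] = 0.1806 x 20.77 = 3.75 M.

3.75 M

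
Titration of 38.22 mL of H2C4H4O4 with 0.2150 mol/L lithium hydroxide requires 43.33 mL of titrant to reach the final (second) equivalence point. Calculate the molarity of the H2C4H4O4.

0.122 M

n(LiOH) = 0.2150 x 0.04333 = 0.009316 mol.
At the final (second) equivalence point, 2 mol OH^- react per mol H2C4H4O4, so n(H2C4H4O4) = 0.009316 / 2 = 0.004658 mol.
[H2C4H4O4] = 0.004658 / 0.03822 L = 0.122 M.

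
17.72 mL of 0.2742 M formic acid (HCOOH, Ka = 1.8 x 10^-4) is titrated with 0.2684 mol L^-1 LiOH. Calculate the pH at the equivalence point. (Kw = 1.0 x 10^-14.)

n(HCOOH) = 0.2742 x 0.01772 = 0.004859 mol; V(LiOH) at equivalence = 0.004859/0.2684 = 0.01810 L.
At equivalence all the acid is converted to HCOO-; total volume = 0.01772 + 0.01810 = 0.03582 L, so [HCOO-] = 0.004859/0.03582 = 0.1356 M.
Kb = Kw/Ka = 1.0e-14 / 1.8 x 10^-4 = 5.56e-11.
[OH^-] = sqrt(Kb x [HCOO-]) = sqrt(5.56e-11 x 0.1356) = 2.75e-6 M.
pOH = 5.56, so pH = 14.00 - 5.56 = 8.44.

8.44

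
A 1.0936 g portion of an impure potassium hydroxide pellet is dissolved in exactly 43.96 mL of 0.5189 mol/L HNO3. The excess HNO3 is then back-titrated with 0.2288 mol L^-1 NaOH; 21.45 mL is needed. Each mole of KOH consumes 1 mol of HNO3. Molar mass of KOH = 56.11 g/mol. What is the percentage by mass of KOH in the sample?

91.9%

Total n(HNO3) added = 0.5189 x 0.04396 = 0.02281 mol.
n(NaOH) used = 0.2288 x 0.02145 = 0.004908 mol, which equals the excess n(HNO3).
So n(HNO3) consumed by the sample = 0.02281 - 0.004908 = 0.01790 mol.
n(KOH) = 0.01790 / 1 = 0.01790 mol.
mass KOH = 0.01790 x 56.11 = 1.005 g, so %KOH = 1.005/1.0936 x 100 = 91.9%.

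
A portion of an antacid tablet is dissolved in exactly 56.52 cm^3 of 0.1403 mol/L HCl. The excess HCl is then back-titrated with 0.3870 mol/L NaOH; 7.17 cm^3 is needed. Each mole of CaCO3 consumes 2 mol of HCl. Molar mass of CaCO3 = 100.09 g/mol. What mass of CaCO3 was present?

0.258 g

Total n(HCl) added = 0.1403 x 0.05652 = 0.007930 mol.
n(NaOH) used = 0.3870 x 0.007170 = 0.002775 mol, which equals the excess n(HCl).
So n(HCl) consumed by the sample = 0.007930 - 0.002775 = 0.005155 mol.
n(CaCO3) = 0.005155 / 2 = 0.002577 mol.
mass = 0.002577 mol x 100.09 g/mol = 0.258 g.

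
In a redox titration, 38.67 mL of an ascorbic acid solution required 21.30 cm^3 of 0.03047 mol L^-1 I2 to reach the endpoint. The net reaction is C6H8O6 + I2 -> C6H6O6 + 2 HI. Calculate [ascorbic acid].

0.0168 M

n(I2) = 0.03047 x 0.02130 = 0.0006490 mol.
From the balanced equation, 1 mol I2 reacts with 1 mol ascorbic acid, so n(ascorbic acid) = 0.0006490 x 1/1 = 0.0006490 mol.
[ascorbic acid] = 0.0006490 / 0.03867 L = 0.0168 M.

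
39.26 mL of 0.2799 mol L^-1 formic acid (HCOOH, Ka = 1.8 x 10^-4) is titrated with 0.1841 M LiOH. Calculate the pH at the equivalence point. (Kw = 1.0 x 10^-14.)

8.40

n(HCOOH) = 0.2799 x 0.03926 = 0.01099 mol; V(LiOH) at equivalence = 0.01099/0.1841 = 0.05969 L.
At equivalence all the acid is converted to HCOO-; total volume = 0.03926 + 0.05969 = 0.09895 L, so [HCOO-] = 0.01099/0.09895 = 0.1111 M.
Kb = Kw/Ka = 1.0e-14 / 1.8 x 10^-4 = 5.56e-11.
[OH^-] = sqrt(Kb x [HCOO-]) = sqrt(5.56e-11 x 0.1111) = 2.48e-6 M.
pOH = 5.60, so pH = 14.00 - 5.60 = 8.40.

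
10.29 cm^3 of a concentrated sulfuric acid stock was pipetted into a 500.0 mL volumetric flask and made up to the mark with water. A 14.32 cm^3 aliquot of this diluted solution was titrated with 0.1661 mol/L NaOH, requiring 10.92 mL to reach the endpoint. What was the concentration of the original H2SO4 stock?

3.08 M

n(NaOH) = 0.1661 x 0.01092 = 0.001814 mol.
n(H2SO4) in the aliquot = 0.001814 x 1/2 = 0.0009069 mol.
[diluted H2SO4] = 0.0009069 / 0.01432 = 0.06333 M.
Dilution factor = 500.0/10.29 = 48.59, so [stock] = 0.06333 x 48.59 = 3.08 M.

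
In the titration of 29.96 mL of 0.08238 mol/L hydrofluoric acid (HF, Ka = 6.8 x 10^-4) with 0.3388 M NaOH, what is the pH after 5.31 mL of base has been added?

Initial n(HF) = 0.08238 x 0.02996 = 0.002468 mol.
n(NaOH) added = 0.3388 x 0.005310 = 0.001799 mol, converting that many moles of HF to F-.
Remaining n(HF) = 0.0006691 mol; n(F-) = 0.001799 mol.
By Henderson-Hasselbalch, pH = pKa + log([A^-]/[HA]) = 3.17 + log(0.001799/0.0006691) = 3.17 + (+0.43) = 3.60.

3.60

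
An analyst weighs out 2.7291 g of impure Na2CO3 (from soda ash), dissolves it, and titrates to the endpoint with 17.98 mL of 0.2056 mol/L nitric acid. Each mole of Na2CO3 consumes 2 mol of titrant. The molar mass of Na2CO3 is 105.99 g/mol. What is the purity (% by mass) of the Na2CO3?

n(HNO3) = 0.2056 x 0.01798 = 0.003697 mol.
n(Na2CO3) = 0.003697 / 2 = 0.001848 mol.
mass of Na2CO3 = 0.001848 x 105.99 = 0.1959 g.
% purity = 0.1959 / 2.7291 x 100 = 7.18%.

7.18%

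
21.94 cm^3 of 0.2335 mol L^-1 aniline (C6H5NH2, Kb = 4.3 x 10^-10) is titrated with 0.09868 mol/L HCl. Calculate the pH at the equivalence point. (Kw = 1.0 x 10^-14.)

2.90

n(C6H5NH2) = 0.2335 x 0.02194 = 0.005123 mol; V(HCl) at equivalence = 0.005123/0.09868 = 0.05192 L.
At equivalence the base is fully converted to C6H5NH3+; total volume = 0.07386 L, so [C6H5NH3+] = 0.005123/0.07386 = 0.06937 M.
Ka(C6H5NH3+) = Kw/Kb = 1.0e-14 / 4.3 x 10^-10 = 2.33e-5.
[H^+] = sqrt(Ka x [C6H5NH3+]) = sqrt(2.33e-5 x 0.06937) = 0.00127 M.
pH = -log(0.00127) = 2.90.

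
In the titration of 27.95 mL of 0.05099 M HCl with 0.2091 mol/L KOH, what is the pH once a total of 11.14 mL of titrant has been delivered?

12.36

n(acid) = 0.05099 x 0.02795 = 0.001425 mol; n(KOH) added = 0.2091 x 0.01114 = 0.002329 mol.
Base is in excess by 0.002329 - 0.001425 = 0.0009042 mol in a total volume of 0.03909 L.
[OH^-] = 0.0009042/0.03909 = 0.02313 M, so pOH = 1.64 and pH = 14.00 - 1.64 = 12.36.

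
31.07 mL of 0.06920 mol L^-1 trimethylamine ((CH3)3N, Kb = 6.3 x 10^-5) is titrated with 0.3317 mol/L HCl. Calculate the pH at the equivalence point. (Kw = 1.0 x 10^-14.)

n((CH3)3N) = 0.06920 x 0.03107 = 0.002150 mol; V(HCl) at equivalence = 0.002150/0.3317 = 0.006482 L.
At equivalence the base is fully converted to (CH3)3NH+; total volume = 0.03755 L, so [(CH3)3NH+] = 0.002150/0.03755 = 0.05726 M.
Ka((CH3)3NH+) = Kw/Kb = 1.0e-14 / 6.3 x 10^-5 = 1.59e-10.
[H^+] = sqrt(Ka x [(CH3)3NH+]) = sqrt(1.59e-10 x 0.05726) = 3.01e-6 M.
pH = -log(3.01e-6) = 5.52.

5.52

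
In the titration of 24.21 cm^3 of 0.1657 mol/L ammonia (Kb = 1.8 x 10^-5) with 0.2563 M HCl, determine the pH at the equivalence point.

n(NH3) = 0.1657 x 0.02421 = 0.004012 mol; V(HCl) at equivalence = 0.004012/0.2563 = 0.01565 L.
At equivalence the base is fully converted to NH4+; total volume = 0.03986 L, so [NH4+] = 0.004012/0.03986 = 0.1006 M.
Ka(NH4+) = Kw/Kb = 1.0e-14 / 1.8 x 10^-5 = 5.56e-10.
[H^+] = sqrt(Ka x [NH4+]) = sqrt(5.56e-10 x 0.1006) = 7.48e-6 M.
pH = -log(7.48e-6) = 5.13.

5.13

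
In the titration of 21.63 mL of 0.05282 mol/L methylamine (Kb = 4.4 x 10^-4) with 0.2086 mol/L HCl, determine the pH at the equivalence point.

6.01

n(CH3NH2) = 0.05282 x 0.02163 = 0.001142 mol; V(HCl) at equivalence = 0.001142/0.2086 = 0.005477 L.
At equivalence the base is fully converted to CH3NH3+; total volume = 0.02711 L, so [CH3NH3+] = 0.001142/0.02711 = 0.04215 M.
Ka(CH3NH3+) = Kw/Kb = 1.0e-14 / 4.4 x 10^-4 = 2.27e-11.
[H^+] = sqrt(Ka x [CH3NH3+]) = sqrt(2.27e-11 x 0.04215) = 9.79e-7 M.
pH = -log(9.79e-7) = 6.01.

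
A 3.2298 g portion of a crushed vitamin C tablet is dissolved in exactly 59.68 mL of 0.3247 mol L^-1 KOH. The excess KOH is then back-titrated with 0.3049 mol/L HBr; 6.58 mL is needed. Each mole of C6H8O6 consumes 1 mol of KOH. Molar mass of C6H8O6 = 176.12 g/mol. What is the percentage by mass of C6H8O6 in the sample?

94.7%

Total n(KOH) added = 0.3247 x 0.05968 = 0.01938 mol.
n(HBr) used = 0.3049 x 0.006580 = 0.002006 mol, which equals the excess n(KOH).
So n(KOH) consumed by the sample = 0.01938 - 0.002006 = 0.01737 mol.
n(C6H8O6) = 0.01737 / 1 = 0.01737 mol.
mass C6H8O6 = 0.01737 x 176.12 = 3.060 g, so %C6H8O6 = 3.060/3.2298 x 100 = 94.7%.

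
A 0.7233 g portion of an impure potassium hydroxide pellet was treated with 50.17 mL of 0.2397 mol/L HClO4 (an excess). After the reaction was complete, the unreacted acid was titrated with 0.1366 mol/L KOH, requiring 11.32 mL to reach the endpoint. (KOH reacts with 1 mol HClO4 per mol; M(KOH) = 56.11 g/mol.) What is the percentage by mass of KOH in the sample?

Total n(HClO4) added = 0.2397 x 0.05017 = 0.01203 mol.
n(KOH) used = 0.1366 x 0.01132 = 0.001546 mol, which equals the excess n(HClO4).
So n(HClO4) consumed by the sample = 0.01203 - 0.001546 = 0.01048 mol.
n(KOH) = 0.01048 / 1 = 0.01048 mol.
mass KOH = 0.01048 x 56.11 = 0.5880 g, so %KOH = 0.5880/0.7233 x 100 = 81.3%.

81.3%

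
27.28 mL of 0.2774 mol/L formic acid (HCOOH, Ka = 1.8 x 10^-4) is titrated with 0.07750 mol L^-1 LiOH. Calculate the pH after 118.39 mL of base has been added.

12.04

n(acid) = 0.2774 x 0.02728 = 0.007567 mol; n(LiOH) added = 0.07750 x 0.1184 = 0.009175 mol.
Base is in excess by 0.009175 - 0.007567 = 0.001608 mol in a total volume of 0.1457 L.
[OH^-] = 0.001608/0.1457 = 0.01104 M, so pOH = 1.96 and pH = 14.00 - 1.96 = 12.04.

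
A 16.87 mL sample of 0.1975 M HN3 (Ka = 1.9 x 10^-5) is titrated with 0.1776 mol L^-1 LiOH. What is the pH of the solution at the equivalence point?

n(HN3) = 0.1975 x 0.01687 = 0.003332 mol; V(LiOH) at equivalence = 0.003332/0.1776 = 0.01876 L.
At equivalence all the acid is converted to N3-; total volume = 0.01687 + 0.01876 = 0.03563 L, so [N3-] = 0.003332/0.03563 = 0.09351 M.
Kb = Kw/Ka = 1.0e-14 / 1.9 x 10^-5 = 5.26e-10.
[OH^-] = sqrt(Kb x [N3-]) = sqrt(5.26e-10 x 0.09351) = 7.02e-6 M.
pOH = 5.15, so pH = 14.00 - 5.15 = 8.85.

8.85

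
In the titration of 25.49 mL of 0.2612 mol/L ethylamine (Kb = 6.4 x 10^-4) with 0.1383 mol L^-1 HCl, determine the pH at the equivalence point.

n(C2H5NH2) = 0.2612 x 0.02549 = 0.006658 mol; V(HCl) at equivalence = 0.006658/0.1383 = 0.04814 L.
At equivalence the base is fully converted to C2H5NH3+; total volume = 0.07363 L, so [C2H5NH3+] = 0.006658/0.07363 = 0.09042 M.
Ka(C2H5NH3+) = Kw/Kb = 1.0e-14 / 6.4 x 10^-4 = 1.56e-11.
[H^+] = sqrt(Ka x [C2H5NH3+]) = sqrt(1.56e-11 x 0.09042) = 1.19e-6 M.
pH = -log(1.19e-6) = 5.92.

5.92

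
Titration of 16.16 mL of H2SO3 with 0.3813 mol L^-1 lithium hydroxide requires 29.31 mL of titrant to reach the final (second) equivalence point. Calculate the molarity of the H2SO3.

0.346 M

n(LiOH) = 0.3813 x 0.02931 = 0.01118 mol.
At the final (second) equivalence point, 2 mol OH^- react per mol H2SO3, so n(H2SO3) = 0.01118 / 2 = 0.005588 mol.
[H2SO3] = 0.005588 / 0.01616 L = 0.346 M.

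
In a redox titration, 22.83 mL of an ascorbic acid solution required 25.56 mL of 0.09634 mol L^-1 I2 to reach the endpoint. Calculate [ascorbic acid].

n(I2) = 0.09634 x 0.02556 = 0.002462 mol.
From the balanced equation, 1 mol I2 reacts with 1 mol ascorbic acid, so n(ascorbic acid) = 0.002462 x 1/1 = 0.002462 mol.
[ascorbic acid] = 0.002462 / 0.02283 L = 0.108 M.

0.108 M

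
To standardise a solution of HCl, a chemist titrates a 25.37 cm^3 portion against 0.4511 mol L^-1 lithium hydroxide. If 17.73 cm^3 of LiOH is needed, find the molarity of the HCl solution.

0.315 M

n(LiOH) delivered = 0.4511 x 0.01773 = 0.007998 mol.
For a 1:1 reaction, n(HCl) = 0.007998 mol.
[HCl] = 0.007998 mol / 0.02537 L = 0.315 M.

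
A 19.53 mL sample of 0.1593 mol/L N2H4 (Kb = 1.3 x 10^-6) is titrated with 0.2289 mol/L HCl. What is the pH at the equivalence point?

n(N2H4) = 0.1593 x 0.01953 = 0.003111 mol; V(HCl) at equivalence = 0.003111/0.2289 = 0.01359 L.
At equivalence the base is fully converted to N2H5+; total volume = 0.03312 L, so [N2H5+] = 0.003111/0.03312 = 0.09393 M.
Ka(N2H5+) = Kw/Kb = 1.0e-14 / 1.3 x 10^-6 = 7.69e-9.
[H^+] = sqrt(Ka x [N2H5+]) = sqrt(7.69e-9 x 0.09393) = 2.69e-5 M.
pH = -log(2.69e-5) = 4.57.

4.57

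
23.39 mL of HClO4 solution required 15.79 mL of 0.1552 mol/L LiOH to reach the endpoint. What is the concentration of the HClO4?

0.105 M

n(LiOH) delivered = 0.1552 x 0.01579 = 0.002451 mol.
For a 1:1 reaction, n(HClO4) = 0.002451 mol.
[HClO4] = 0.002451 mol / 0.02339 L = 0.105 M.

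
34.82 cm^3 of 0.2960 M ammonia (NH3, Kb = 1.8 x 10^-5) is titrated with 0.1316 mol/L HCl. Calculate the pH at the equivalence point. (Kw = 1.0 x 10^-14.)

n(NH3) = 0.2960 x 0.03482 = 0.01031 mol; V(HCl) at equivalence = 0.01031/0.1316 = 0.07832 L.
At equivalence the base is fully converted to NH4+; total volume = 0.1131 L, so [NH4+] = 0.01031/0.1131 = 0.09110 M.
Ka(NH4+) = Kw/Kb = 1.0e-14 / 1.8 x 10^-5 = 5.56e-10.
[H^+] = sqrt(Ka x [NH4+]) = sqrt(5.56e-10 x 0.09110) = 7.11e-6 M.
pH = -log(7.11e-6) = 5.15.

5.15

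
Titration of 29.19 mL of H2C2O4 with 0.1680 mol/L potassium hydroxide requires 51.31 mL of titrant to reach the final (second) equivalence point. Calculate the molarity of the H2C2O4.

n(KOH) = 0.1680 x 0.05131 = 0.008620 mol.
At the final (second) equivalence point, 2 mol OH^- react per mol H2C2O4, so n(H2C2O4) = 0.008620 / 2 = 0.004310 mol.
[H2C2O4] = 0.004310 / 0.02919 L = 0.148 M.

0.148 M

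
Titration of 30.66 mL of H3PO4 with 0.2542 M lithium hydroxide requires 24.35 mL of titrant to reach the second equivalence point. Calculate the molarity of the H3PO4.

0.101 M

n(LiOH) = 0.2542 x 0.02435 = 0.006190 mol.
At the second equivalence point, 2 mol OH^- react per mol H3PO4, so n(H3PO4) = 0.006190 / 2 = 0.003095 mol.
[H3PO4] = 0.003095 / 0.03066 L = 0.101 M.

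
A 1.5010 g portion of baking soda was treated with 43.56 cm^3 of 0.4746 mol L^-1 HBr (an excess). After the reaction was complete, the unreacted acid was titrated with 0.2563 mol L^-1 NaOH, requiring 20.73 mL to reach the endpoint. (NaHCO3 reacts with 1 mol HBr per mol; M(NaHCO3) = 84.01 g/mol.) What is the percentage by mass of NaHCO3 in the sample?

Total n(HBr) added = 0.4746 x 0.04356 = 0.02067 mol.
n(NaOH) used = 0.2563 x 0.02073 = 0.005313 mol, which equals the excess n(HBr).
So n(HBr) consumed by the sample = 0.02067 - 0.005313 = 0.01536 mol.
n(NaHCO3) = 0.01536 / 1 = 0.01536 mol.
mass NaHCO3 = 0.01536 x 84.01 = 1.290 g, so %NaHCO3 = 1.290/1.5010 x 100 = 86.0%.

86.0%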